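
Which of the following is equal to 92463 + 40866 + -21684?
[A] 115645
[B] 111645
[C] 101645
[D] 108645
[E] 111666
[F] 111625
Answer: B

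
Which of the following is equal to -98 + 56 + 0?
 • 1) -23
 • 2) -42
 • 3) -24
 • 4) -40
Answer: 2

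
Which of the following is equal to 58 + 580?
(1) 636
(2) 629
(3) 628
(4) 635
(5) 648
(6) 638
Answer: 6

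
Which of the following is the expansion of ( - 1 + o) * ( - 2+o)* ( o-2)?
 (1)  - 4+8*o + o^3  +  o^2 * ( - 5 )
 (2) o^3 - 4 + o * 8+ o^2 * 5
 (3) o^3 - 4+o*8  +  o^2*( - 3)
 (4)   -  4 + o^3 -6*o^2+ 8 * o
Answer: 1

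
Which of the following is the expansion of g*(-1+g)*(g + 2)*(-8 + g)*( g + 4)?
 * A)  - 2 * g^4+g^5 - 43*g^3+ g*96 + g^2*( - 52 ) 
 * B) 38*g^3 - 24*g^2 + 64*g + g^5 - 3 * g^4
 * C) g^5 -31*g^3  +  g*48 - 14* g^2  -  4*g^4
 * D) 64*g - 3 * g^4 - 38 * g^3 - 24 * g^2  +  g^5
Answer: D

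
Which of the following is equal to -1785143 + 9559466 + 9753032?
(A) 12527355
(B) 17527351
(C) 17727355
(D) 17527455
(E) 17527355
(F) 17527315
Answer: E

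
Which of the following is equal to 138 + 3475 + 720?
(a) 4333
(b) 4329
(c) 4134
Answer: a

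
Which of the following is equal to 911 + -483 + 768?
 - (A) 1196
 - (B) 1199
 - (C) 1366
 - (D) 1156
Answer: A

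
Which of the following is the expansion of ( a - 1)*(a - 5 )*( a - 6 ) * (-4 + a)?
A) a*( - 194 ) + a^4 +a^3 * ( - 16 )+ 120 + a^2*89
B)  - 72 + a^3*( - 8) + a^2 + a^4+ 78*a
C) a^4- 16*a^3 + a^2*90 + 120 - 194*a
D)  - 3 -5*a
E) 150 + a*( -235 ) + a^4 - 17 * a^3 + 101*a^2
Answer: A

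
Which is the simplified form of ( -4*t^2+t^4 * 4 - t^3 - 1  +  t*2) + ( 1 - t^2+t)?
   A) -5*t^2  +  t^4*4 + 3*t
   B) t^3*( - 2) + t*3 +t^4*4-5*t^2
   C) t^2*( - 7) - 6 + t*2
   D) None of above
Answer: D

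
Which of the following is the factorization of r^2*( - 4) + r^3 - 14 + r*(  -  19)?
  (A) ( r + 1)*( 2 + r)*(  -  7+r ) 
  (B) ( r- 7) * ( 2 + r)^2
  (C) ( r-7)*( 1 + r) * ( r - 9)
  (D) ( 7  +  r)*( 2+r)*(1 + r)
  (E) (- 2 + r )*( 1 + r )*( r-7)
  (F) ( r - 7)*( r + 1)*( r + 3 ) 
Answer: A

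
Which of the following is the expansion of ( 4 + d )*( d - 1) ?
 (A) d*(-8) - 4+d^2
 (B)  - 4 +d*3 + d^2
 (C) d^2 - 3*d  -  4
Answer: B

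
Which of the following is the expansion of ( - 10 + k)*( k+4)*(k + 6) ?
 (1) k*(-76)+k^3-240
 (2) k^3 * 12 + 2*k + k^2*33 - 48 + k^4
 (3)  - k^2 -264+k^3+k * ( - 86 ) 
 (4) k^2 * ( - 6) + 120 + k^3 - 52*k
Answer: 1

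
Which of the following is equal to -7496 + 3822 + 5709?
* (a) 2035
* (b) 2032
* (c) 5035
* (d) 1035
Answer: a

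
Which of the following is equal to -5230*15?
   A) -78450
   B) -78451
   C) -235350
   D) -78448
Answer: A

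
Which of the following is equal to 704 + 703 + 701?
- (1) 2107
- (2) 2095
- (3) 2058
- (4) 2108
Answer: 4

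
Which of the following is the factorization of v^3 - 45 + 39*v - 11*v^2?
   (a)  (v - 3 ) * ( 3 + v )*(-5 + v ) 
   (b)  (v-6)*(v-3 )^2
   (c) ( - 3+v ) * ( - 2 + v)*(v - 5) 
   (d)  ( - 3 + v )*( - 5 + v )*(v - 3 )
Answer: d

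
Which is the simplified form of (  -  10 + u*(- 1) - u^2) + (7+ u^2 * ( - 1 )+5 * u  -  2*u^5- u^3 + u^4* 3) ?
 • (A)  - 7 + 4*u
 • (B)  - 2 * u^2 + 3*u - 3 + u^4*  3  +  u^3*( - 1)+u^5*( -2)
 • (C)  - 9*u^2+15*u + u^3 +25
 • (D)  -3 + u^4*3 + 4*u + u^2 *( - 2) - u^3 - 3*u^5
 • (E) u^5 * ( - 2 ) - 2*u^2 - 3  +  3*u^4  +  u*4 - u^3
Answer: E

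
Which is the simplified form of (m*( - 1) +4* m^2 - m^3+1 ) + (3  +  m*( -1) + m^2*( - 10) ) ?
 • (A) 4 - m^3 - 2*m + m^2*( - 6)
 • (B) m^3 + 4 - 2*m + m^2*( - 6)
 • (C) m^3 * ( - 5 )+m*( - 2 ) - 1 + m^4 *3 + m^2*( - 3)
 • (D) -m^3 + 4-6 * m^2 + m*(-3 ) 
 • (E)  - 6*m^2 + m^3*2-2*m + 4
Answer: A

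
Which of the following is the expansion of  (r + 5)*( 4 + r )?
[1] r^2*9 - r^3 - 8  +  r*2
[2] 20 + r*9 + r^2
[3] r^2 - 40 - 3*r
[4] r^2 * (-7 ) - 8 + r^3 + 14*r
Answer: 2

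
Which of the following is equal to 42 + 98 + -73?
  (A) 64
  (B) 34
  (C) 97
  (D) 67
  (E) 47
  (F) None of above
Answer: D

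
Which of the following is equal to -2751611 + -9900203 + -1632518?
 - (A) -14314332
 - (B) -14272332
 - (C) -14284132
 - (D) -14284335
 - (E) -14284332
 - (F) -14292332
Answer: E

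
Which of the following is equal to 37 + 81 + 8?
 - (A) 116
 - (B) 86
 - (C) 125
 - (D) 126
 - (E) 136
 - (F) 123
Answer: D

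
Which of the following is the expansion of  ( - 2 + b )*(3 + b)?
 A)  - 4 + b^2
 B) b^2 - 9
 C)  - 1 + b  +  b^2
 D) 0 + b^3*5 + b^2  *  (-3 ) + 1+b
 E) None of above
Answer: E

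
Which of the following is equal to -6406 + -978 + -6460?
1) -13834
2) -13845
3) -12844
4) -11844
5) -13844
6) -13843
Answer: 5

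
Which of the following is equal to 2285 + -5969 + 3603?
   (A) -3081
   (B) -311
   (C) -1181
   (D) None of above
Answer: D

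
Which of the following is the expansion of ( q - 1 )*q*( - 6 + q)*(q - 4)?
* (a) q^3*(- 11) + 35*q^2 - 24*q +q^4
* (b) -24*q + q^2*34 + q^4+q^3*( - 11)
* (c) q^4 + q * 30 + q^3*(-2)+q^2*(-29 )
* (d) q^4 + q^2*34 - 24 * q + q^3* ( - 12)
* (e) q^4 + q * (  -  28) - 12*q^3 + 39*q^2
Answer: b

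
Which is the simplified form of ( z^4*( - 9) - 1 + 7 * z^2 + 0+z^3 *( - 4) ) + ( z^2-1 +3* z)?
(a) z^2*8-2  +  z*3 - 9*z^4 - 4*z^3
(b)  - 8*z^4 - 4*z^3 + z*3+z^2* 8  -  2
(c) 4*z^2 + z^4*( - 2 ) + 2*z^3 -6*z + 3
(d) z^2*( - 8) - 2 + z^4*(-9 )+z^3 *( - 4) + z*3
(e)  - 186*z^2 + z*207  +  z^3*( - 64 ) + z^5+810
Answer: a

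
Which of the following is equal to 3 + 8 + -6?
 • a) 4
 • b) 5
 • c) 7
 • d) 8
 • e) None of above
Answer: b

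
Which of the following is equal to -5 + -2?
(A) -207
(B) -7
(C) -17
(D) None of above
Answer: B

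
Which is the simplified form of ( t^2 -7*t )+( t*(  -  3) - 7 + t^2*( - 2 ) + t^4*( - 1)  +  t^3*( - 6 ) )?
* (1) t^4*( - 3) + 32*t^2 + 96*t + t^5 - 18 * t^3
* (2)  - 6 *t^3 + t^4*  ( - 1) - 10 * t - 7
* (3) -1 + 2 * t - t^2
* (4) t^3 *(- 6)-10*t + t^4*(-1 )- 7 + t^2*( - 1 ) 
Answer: 4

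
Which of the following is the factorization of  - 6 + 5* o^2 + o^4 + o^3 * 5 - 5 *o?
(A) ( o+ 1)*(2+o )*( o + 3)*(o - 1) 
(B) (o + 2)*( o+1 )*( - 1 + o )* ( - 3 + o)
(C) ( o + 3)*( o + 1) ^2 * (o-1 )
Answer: A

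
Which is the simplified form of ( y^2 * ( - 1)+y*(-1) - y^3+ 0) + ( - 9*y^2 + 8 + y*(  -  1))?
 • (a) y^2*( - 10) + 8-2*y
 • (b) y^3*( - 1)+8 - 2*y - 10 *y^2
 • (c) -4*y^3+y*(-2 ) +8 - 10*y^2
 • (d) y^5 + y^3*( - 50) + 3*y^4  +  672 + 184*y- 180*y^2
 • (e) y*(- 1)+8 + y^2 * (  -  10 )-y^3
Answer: b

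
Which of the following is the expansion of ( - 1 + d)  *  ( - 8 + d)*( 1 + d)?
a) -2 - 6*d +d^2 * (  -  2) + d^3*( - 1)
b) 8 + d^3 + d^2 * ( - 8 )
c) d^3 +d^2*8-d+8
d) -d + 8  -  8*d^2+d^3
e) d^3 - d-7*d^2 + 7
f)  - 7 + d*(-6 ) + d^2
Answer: d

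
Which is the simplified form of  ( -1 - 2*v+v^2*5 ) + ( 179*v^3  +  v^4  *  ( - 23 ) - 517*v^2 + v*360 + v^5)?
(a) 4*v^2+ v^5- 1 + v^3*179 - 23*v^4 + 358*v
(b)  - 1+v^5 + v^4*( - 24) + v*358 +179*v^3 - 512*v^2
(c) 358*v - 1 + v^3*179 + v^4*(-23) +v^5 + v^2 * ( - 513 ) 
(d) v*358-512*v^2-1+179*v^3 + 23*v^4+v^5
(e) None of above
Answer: e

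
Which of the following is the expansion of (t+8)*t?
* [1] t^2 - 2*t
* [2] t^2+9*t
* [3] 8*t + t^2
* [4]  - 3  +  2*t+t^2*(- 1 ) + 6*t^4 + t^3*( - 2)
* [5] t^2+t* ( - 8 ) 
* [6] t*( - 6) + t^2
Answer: 3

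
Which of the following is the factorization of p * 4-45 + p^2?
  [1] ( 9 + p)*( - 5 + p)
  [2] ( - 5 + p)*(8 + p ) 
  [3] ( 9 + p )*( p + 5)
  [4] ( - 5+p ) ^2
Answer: 1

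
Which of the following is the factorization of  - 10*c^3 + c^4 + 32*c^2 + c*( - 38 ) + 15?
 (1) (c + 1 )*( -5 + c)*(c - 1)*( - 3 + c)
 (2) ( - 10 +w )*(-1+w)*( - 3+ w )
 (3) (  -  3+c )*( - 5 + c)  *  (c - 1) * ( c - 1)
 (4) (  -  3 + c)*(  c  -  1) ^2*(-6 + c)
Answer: 3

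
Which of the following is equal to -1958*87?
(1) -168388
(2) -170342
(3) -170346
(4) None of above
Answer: 3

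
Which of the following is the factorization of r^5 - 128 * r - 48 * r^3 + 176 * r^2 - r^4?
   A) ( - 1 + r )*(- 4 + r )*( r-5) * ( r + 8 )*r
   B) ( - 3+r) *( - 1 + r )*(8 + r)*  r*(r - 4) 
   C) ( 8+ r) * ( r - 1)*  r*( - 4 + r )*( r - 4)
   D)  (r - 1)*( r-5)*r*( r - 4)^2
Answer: C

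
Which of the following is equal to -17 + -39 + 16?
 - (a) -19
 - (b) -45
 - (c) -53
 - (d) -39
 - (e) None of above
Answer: e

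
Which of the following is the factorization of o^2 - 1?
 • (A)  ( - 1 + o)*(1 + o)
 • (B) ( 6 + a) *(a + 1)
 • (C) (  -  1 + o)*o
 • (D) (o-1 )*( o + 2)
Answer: A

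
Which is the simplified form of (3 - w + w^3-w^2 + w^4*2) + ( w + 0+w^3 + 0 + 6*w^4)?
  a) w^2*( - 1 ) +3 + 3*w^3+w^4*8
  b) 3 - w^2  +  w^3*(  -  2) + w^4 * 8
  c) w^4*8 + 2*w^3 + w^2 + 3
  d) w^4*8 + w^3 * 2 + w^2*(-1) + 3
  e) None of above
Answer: d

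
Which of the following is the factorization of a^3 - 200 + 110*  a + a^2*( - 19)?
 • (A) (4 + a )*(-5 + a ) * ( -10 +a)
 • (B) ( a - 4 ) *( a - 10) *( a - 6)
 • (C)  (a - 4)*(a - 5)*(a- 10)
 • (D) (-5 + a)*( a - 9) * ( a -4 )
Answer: C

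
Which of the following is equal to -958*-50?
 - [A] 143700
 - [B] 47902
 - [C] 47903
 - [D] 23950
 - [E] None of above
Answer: E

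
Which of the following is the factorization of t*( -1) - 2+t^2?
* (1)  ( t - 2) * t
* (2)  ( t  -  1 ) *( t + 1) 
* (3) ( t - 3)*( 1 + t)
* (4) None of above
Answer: 4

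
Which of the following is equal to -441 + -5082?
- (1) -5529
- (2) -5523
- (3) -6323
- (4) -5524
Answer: 2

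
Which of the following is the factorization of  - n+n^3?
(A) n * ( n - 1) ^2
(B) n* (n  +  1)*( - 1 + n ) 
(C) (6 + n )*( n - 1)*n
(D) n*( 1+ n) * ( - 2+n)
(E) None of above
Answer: B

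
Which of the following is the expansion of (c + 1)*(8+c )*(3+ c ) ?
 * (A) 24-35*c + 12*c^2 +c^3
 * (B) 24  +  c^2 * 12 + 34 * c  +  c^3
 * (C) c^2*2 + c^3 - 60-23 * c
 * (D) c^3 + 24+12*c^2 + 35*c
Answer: D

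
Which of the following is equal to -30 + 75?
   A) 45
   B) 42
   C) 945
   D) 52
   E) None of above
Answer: A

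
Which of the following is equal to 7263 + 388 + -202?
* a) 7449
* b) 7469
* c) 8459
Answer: a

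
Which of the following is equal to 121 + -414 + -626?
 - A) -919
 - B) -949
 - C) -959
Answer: A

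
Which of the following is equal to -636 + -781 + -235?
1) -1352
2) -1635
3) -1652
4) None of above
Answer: 3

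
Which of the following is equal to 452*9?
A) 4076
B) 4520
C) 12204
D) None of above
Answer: D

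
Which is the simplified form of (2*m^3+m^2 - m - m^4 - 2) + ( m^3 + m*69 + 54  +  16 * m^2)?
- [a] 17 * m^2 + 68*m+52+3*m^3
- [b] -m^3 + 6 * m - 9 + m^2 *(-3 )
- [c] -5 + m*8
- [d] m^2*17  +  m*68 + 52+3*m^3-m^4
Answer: d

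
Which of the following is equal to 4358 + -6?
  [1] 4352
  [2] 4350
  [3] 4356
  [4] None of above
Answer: 1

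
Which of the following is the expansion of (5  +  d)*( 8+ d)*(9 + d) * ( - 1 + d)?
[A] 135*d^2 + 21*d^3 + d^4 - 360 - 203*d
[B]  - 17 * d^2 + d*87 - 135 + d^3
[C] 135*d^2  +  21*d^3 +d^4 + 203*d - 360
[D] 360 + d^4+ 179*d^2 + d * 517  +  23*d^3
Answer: C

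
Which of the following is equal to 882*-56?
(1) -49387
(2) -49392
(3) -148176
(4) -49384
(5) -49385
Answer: 2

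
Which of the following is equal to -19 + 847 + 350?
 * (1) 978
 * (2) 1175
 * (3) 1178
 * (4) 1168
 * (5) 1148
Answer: 3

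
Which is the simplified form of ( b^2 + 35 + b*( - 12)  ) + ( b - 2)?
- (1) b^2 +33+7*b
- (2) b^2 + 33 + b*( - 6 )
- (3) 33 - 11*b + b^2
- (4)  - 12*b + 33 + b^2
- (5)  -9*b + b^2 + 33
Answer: 3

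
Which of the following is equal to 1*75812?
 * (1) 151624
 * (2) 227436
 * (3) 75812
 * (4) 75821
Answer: 3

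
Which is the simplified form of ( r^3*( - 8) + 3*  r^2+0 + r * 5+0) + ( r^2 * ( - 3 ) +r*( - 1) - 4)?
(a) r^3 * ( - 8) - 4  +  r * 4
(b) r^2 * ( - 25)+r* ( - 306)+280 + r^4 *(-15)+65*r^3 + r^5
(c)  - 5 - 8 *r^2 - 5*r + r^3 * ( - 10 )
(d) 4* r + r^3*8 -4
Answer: a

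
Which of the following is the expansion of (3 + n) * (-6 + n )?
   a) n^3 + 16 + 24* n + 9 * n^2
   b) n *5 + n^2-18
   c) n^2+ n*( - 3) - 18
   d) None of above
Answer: c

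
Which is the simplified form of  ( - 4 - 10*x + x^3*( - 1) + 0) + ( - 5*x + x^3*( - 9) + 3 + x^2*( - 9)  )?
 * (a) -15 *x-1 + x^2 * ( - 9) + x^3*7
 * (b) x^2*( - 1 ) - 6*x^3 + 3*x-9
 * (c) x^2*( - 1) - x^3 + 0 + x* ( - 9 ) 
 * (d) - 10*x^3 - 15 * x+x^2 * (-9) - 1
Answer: d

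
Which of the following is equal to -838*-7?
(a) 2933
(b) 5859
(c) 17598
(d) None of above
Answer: d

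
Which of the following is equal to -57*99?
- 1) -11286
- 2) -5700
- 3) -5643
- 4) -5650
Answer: 3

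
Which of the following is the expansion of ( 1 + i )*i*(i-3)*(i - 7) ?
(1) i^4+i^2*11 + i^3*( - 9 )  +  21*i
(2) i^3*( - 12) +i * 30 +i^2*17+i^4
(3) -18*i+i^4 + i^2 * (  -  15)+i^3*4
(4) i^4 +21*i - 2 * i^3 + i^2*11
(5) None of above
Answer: 1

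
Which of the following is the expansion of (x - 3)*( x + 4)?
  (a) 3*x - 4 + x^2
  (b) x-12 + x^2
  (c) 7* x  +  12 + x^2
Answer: b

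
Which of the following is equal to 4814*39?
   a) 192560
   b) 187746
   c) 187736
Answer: b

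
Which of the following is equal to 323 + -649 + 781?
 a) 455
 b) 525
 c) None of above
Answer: a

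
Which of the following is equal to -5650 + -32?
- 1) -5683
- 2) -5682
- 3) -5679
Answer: 2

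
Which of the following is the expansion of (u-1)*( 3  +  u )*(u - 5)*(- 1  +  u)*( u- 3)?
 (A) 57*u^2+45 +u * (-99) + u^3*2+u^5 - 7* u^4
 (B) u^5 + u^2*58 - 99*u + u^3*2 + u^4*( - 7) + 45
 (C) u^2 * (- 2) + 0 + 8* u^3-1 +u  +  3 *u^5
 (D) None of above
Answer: B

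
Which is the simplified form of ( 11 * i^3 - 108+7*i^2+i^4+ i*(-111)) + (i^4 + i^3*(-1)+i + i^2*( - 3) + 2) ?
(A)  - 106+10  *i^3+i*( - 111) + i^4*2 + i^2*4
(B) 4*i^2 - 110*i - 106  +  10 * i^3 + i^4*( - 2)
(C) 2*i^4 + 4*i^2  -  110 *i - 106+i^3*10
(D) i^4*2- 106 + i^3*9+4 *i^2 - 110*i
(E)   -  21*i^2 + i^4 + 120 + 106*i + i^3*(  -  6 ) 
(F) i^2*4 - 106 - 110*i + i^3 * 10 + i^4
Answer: C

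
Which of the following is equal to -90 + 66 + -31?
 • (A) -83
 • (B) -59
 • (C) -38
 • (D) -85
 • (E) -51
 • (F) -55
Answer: F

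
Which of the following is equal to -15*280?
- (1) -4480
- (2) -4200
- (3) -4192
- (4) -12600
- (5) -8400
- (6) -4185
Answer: 2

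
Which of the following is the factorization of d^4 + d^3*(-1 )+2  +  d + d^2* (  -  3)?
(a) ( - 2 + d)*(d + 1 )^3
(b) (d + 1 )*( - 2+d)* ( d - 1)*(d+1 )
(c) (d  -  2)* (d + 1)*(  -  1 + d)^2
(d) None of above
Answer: b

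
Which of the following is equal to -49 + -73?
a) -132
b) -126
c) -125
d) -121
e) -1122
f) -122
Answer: f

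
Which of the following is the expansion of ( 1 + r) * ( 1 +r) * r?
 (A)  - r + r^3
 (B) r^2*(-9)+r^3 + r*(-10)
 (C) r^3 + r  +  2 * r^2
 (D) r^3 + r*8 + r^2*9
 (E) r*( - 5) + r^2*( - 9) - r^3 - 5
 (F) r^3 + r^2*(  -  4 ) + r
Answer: C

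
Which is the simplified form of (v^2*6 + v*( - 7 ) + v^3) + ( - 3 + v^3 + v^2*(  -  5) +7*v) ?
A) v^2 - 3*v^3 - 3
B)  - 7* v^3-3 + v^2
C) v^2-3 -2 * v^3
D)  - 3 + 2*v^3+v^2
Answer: D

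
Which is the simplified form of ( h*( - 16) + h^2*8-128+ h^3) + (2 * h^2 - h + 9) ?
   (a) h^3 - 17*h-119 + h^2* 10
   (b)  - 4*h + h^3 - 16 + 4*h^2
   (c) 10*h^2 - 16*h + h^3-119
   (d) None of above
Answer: a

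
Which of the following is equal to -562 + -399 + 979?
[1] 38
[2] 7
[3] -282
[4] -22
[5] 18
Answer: 5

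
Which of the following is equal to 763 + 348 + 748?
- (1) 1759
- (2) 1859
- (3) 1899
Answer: 2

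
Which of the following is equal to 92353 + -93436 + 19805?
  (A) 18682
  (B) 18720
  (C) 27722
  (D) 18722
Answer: D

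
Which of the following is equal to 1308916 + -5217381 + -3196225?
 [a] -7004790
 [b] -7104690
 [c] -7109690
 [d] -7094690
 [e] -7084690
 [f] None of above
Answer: b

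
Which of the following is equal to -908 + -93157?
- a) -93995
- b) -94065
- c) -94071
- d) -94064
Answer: b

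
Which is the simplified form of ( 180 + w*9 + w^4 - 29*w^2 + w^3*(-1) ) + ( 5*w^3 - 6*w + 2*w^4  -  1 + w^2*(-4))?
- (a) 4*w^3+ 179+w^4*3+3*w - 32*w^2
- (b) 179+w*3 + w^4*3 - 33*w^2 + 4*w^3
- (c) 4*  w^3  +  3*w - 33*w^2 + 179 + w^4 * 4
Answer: b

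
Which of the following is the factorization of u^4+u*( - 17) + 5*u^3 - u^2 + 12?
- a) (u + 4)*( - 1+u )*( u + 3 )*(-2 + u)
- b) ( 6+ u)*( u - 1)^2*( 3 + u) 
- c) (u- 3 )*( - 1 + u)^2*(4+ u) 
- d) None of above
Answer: d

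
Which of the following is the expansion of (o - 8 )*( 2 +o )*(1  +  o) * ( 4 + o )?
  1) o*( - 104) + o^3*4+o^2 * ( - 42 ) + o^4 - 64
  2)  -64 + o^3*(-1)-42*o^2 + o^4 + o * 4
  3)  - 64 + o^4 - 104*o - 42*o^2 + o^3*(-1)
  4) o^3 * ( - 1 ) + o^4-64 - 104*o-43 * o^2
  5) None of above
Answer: 3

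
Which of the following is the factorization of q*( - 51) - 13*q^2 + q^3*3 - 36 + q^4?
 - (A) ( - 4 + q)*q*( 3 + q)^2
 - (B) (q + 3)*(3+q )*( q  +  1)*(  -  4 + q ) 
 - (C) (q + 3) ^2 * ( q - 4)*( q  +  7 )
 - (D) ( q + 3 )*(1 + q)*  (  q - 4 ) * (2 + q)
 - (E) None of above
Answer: B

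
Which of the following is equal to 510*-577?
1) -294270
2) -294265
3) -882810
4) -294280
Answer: 1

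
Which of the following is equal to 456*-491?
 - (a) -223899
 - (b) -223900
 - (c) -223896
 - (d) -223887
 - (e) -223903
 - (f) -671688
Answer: c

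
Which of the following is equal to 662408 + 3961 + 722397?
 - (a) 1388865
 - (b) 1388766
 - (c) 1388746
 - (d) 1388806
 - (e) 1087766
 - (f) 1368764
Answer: b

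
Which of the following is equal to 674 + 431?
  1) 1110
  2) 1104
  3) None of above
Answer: 3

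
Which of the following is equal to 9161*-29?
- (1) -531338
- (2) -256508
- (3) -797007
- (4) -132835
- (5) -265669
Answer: 5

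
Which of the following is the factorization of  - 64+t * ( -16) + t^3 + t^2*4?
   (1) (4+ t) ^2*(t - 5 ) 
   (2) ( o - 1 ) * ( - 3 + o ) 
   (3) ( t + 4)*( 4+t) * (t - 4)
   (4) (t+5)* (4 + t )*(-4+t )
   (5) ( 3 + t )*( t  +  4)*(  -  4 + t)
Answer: 3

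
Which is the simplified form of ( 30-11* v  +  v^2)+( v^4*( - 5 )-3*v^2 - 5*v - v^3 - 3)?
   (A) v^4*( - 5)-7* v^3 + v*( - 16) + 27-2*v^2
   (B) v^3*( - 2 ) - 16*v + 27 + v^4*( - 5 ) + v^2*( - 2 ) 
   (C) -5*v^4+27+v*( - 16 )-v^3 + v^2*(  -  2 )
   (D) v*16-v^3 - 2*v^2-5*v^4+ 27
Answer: C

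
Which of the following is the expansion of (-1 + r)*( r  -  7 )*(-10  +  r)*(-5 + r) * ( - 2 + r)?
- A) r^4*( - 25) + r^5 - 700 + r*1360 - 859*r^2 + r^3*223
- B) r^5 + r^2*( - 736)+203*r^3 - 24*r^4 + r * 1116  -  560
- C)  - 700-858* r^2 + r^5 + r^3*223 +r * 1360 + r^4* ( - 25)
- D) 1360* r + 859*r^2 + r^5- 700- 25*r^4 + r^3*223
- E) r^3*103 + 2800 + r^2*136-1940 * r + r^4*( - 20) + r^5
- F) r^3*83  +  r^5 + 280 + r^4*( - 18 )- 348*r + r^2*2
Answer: A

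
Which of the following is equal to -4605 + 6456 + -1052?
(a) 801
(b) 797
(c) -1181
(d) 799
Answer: d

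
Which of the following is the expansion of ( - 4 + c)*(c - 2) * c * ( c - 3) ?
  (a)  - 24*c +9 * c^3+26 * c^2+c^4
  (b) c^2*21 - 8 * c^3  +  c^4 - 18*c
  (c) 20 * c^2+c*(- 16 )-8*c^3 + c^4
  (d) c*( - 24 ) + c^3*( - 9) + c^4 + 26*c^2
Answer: d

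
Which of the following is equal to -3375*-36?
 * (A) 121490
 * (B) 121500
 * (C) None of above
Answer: B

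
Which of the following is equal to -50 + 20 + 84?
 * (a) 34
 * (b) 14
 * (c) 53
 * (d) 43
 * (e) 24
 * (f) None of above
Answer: f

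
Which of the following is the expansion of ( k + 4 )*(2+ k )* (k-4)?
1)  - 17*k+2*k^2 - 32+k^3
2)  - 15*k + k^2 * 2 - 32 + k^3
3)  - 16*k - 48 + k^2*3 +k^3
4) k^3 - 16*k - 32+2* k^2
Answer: 4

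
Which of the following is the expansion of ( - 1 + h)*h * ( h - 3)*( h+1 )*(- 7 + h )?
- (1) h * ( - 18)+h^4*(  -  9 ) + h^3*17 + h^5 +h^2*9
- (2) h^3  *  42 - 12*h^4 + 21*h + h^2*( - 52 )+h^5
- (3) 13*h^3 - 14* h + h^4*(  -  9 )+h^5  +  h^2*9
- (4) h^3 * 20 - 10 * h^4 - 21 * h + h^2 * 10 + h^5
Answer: 4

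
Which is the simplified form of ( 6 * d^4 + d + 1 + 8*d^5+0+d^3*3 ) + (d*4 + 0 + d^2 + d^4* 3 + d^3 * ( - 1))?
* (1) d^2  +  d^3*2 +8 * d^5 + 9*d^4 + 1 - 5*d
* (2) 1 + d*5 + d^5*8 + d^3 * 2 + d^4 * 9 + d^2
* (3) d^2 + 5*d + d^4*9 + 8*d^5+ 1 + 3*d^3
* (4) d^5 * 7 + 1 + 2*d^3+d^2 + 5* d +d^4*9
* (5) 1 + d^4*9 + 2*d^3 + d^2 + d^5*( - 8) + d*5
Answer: 2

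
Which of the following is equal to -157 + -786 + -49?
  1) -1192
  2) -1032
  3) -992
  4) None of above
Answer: 3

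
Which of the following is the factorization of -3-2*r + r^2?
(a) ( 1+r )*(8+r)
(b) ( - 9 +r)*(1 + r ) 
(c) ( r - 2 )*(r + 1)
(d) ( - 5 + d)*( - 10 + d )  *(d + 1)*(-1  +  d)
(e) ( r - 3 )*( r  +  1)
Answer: e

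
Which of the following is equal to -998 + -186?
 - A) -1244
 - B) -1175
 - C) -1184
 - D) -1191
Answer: C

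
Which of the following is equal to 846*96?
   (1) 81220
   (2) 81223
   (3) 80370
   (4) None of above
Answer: 4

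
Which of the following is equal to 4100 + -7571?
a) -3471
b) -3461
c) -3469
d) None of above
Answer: a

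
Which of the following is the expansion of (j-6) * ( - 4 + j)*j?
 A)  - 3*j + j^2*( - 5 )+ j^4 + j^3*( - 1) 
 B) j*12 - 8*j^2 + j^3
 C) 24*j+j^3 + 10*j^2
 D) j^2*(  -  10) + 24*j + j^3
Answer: D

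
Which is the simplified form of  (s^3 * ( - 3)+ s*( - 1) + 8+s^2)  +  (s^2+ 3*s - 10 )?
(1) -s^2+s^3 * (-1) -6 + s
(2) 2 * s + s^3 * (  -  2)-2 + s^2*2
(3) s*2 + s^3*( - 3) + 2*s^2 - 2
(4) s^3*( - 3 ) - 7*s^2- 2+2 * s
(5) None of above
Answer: 3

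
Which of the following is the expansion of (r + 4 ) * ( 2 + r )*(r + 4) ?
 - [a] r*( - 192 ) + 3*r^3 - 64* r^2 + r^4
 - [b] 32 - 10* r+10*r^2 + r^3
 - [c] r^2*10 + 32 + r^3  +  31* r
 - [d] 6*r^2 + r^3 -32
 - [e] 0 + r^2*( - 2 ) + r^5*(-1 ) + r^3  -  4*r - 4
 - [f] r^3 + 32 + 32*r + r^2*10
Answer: f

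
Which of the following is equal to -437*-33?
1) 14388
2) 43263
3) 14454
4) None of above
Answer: 4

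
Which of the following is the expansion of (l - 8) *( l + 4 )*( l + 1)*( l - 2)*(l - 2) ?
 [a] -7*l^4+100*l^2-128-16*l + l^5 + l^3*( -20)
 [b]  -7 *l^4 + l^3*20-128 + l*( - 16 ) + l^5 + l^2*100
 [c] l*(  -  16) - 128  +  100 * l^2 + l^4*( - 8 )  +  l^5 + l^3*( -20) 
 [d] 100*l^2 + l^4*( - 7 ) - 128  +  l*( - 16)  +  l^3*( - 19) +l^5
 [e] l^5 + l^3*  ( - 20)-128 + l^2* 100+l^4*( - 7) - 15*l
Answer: a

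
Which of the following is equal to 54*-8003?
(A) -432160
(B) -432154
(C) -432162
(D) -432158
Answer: C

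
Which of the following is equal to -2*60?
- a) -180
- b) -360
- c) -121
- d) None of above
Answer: d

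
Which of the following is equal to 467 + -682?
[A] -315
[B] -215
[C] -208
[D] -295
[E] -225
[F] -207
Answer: B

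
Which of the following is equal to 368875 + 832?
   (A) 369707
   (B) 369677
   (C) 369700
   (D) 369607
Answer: A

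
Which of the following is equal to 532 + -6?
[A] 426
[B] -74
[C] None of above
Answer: C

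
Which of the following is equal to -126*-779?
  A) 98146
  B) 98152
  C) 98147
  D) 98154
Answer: D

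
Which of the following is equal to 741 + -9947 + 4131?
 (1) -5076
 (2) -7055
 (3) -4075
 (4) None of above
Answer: 4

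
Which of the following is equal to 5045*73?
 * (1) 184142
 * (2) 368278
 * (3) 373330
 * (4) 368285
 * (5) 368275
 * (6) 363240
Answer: 4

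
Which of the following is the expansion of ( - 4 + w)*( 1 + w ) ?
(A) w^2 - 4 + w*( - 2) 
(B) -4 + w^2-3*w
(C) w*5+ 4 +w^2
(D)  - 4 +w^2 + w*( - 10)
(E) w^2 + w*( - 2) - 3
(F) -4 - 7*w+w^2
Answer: B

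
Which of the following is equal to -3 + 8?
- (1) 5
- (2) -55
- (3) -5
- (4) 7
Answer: 1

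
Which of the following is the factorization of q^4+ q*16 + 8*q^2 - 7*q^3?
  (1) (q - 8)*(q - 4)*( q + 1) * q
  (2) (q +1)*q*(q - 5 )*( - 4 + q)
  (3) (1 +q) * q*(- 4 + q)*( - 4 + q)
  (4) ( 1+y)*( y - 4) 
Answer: 3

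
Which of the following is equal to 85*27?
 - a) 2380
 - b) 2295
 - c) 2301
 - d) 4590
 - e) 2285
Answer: b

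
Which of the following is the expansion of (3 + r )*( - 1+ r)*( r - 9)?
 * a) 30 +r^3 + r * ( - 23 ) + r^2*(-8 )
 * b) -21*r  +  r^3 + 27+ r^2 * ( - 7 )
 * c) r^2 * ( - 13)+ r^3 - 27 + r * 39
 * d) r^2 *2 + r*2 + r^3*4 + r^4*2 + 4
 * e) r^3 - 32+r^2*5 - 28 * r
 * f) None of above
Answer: b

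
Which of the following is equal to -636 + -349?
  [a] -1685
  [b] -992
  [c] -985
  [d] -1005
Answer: c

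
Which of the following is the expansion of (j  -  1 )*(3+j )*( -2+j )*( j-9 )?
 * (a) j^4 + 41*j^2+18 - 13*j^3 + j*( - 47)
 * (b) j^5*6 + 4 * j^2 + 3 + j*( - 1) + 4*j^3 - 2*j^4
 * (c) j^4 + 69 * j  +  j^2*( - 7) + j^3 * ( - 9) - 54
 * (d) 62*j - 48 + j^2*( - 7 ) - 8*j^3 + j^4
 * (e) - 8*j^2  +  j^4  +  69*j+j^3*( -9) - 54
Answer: c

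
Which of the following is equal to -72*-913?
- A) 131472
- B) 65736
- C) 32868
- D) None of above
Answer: B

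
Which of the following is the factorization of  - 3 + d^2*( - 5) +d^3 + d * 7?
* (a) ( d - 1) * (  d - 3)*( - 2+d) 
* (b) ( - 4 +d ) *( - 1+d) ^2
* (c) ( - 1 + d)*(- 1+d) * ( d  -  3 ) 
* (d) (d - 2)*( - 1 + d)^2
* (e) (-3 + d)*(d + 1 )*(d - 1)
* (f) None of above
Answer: c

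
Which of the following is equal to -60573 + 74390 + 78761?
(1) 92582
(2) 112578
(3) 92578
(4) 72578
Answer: 3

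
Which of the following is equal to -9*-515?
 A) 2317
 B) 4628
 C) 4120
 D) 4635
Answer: D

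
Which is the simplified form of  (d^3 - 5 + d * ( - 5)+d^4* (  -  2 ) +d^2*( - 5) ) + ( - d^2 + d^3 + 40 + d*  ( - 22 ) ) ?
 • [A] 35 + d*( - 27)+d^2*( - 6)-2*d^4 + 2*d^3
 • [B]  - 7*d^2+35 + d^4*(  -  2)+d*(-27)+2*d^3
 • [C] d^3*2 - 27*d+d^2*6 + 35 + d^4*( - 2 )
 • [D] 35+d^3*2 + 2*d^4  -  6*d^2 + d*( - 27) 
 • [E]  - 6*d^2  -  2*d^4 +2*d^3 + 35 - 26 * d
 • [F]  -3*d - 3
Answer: A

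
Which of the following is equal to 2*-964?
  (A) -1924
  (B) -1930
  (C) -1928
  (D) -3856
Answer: C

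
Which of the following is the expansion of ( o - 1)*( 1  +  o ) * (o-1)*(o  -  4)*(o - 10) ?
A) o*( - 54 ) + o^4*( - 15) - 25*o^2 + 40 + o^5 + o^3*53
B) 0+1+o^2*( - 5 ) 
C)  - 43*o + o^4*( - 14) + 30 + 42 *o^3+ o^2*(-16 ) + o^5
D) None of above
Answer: A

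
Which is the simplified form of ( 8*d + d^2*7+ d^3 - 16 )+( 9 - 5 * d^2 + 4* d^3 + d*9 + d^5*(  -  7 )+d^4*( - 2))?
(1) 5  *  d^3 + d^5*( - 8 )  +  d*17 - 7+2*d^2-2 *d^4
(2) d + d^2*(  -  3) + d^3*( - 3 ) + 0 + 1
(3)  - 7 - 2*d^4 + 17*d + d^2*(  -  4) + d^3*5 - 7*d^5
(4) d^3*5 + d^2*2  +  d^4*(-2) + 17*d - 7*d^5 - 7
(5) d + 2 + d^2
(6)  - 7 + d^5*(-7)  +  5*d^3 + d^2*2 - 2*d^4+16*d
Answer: 4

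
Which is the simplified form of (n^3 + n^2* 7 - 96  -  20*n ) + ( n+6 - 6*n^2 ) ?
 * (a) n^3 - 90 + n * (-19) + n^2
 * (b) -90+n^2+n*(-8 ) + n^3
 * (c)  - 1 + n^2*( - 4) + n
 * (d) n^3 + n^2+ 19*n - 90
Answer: a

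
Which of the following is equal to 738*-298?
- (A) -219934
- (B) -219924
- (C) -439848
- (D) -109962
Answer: B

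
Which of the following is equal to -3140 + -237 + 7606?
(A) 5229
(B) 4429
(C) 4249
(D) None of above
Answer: D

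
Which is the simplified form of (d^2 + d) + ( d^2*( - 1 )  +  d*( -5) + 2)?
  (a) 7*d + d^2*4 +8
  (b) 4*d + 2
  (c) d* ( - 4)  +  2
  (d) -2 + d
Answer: c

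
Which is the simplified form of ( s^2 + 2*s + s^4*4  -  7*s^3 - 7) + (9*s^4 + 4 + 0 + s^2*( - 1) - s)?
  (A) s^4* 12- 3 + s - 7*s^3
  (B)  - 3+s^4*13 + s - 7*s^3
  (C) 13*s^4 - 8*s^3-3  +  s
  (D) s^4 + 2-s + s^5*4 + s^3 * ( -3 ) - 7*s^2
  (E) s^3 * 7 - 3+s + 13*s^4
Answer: B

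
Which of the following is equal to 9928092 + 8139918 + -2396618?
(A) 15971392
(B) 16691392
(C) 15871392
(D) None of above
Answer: D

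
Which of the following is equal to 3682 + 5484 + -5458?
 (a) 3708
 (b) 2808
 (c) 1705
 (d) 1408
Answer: a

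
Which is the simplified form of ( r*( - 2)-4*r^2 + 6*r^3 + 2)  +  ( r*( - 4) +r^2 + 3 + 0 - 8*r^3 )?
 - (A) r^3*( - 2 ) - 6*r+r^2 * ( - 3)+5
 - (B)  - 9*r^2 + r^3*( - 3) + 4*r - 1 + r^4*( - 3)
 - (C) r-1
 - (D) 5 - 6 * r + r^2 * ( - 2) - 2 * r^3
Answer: A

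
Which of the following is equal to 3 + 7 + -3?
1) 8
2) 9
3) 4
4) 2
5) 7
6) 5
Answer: 5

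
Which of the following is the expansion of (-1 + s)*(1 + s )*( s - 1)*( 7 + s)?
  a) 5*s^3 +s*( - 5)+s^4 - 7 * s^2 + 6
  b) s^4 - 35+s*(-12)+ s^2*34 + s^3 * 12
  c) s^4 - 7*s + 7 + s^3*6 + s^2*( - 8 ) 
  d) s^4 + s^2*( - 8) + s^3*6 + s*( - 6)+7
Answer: d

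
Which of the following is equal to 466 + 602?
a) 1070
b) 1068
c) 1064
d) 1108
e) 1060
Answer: b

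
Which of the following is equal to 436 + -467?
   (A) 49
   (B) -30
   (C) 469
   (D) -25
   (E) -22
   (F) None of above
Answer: F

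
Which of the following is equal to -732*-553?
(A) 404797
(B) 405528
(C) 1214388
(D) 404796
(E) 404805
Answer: D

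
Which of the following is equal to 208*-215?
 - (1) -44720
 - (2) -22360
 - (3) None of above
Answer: 1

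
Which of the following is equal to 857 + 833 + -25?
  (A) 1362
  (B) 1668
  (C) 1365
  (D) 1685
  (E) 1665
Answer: E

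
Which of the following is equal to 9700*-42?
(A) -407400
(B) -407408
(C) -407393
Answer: A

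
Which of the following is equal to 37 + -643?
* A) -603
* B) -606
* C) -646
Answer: B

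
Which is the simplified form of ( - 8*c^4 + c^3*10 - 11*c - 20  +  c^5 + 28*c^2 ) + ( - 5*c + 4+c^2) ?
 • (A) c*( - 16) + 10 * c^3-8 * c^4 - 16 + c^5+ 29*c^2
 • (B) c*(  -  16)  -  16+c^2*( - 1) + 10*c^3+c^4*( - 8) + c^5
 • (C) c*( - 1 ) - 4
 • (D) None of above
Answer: A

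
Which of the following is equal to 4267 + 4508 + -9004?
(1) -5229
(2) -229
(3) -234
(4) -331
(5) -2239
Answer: 2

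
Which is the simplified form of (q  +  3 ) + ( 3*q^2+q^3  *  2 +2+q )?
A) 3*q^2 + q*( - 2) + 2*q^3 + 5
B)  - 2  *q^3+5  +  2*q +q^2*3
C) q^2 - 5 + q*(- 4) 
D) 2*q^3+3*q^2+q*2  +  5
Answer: D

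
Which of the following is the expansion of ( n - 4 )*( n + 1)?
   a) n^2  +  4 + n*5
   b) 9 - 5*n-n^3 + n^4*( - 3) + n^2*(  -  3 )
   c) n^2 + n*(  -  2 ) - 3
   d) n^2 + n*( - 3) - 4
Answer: d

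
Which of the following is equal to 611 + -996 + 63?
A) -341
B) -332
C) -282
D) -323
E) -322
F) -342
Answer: E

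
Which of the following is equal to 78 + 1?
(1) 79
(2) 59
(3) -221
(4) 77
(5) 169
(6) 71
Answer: 1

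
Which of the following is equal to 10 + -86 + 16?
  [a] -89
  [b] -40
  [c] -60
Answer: c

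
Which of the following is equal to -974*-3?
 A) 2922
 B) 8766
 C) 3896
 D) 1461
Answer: A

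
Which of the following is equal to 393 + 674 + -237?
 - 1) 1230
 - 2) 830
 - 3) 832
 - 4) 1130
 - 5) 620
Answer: 2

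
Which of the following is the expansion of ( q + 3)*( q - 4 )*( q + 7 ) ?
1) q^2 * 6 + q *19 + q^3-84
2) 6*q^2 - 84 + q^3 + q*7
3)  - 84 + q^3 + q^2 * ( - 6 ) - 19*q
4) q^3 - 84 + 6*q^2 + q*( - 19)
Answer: 4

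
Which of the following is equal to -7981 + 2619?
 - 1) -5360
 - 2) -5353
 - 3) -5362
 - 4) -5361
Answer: 3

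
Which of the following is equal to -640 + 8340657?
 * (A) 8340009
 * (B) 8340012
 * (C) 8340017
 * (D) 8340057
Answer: C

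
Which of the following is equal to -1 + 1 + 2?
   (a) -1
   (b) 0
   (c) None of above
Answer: c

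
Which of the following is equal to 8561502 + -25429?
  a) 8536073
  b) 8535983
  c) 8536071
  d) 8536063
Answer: a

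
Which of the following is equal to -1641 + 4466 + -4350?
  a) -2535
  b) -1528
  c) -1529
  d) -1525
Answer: d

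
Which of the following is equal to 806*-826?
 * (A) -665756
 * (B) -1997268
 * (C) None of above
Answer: A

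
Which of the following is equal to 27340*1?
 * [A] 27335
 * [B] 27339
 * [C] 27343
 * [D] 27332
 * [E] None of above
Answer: E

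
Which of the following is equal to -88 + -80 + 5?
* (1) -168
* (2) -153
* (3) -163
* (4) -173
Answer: 3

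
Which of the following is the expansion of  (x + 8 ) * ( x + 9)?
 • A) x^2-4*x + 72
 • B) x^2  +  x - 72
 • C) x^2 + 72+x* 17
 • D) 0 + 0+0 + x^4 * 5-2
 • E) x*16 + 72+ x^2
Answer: C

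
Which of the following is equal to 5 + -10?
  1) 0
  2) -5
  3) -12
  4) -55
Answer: 2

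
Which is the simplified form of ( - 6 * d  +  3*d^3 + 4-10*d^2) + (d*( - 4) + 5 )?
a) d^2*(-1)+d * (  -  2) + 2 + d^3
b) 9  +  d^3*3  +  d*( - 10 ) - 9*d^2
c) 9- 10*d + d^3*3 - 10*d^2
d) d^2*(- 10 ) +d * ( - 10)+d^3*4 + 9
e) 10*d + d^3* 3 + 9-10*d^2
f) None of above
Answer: c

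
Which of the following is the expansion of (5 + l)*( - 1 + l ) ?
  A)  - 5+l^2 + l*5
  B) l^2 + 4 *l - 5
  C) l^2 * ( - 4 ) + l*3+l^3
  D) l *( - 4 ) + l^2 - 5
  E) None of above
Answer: B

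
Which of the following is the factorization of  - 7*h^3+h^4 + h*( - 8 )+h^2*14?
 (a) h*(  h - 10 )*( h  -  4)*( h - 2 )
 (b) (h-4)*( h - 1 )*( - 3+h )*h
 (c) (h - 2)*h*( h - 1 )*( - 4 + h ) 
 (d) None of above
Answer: c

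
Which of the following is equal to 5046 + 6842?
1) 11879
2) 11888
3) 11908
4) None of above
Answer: 2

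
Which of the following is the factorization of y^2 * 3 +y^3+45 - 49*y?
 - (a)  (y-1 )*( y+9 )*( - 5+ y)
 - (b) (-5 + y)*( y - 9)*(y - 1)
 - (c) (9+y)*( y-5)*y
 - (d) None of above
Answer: a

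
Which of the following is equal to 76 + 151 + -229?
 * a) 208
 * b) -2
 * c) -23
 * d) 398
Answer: b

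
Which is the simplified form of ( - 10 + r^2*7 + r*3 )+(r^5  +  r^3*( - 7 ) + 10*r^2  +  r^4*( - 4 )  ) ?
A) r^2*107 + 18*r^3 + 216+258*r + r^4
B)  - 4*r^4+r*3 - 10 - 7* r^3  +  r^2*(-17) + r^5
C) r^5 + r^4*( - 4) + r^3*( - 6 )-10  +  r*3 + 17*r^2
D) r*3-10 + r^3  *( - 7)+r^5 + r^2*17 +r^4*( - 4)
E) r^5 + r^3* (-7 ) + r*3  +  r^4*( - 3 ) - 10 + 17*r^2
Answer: D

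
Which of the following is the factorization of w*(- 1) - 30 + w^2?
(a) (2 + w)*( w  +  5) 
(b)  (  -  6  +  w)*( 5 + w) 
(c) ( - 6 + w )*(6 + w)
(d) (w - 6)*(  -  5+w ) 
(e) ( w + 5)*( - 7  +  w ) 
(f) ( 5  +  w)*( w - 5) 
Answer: b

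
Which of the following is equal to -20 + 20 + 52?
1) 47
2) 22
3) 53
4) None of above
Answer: 4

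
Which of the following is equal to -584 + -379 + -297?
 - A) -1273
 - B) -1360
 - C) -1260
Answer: C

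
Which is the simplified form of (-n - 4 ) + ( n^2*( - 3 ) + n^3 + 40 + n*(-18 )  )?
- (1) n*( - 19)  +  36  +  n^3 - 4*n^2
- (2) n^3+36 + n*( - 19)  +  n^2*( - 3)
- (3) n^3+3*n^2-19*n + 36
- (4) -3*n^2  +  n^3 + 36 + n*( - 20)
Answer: 2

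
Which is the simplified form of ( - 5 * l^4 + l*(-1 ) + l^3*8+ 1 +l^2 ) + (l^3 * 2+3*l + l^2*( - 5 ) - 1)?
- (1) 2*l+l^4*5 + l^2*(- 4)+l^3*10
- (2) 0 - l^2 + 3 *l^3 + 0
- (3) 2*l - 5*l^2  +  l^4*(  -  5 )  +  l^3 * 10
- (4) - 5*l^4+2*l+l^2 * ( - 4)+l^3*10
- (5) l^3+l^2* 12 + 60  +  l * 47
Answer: 4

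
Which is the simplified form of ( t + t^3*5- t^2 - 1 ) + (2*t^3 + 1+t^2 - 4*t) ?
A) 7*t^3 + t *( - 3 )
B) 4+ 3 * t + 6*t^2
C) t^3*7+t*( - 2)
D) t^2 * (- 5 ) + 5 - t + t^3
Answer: A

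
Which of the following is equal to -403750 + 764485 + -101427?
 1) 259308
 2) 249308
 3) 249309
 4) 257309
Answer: 1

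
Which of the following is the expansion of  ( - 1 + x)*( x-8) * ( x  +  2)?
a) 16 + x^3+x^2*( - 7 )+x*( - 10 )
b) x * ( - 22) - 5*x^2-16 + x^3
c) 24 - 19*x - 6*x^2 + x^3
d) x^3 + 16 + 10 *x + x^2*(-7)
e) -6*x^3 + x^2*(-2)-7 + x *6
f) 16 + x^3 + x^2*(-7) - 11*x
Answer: a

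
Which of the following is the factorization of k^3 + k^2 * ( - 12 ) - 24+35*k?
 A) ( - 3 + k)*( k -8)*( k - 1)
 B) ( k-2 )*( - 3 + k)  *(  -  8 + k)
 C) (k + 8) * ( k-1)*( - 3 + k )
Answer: A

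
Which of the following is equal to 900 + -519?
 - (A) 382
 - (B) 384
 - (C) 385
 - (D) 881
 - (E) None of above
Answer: E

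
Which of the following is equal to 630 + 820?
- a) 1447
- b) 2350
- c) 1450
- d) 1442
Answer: c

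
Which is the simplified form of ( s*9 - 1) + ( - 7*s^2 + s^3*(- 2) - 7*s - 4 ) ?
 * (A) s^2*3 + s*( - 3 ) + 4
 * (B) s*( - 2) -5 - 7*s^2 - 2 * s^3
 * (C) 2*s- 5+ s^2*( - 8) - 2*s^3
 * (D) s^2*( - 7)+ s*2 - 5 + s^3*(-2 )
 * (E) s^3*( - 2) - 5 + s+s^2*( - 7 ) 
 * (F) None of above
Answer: D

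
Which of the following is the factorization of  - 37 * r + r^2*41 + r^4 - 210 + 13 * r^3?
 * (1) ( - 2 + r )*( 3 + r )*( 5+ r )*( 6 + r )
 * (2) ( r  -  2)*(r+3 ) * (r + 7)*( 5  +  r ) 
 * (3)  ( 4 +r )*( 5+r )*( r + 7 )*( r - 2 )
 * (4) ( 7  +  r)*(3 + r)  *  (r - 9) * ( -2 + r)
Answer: 2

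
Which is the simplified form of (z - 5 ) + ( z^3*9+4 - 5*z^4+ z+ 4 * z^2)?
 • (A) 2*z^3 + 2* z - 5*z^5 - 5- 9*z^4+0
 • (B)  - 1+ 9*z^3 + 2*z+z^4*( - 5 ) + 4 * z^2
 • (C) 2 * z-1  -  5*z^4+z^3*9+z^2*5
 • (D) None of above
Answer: B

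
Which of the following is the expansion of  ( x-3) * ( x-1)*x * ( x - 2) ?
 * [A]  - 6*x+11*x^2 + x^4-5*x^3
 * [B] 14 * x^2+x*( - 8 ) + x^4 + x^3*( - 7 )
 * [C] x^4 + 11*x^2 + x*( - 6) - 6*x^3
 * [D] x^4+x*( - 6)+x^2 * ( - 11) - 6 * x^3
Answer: C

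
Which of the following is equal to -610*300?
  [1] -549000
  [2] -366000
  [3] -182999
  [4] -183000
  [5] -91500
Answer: 4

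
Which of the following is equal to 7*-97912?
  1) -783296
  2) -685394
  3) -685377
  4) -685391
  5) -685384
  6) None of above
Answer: 5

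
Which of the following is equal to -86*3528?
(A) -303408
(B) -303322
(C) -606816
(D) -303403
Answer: A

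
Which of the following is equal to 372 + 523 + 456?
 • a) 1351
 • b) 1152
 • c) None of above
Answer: a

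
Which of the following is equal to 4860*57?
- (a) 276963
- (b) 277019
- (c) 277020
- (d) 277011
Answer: c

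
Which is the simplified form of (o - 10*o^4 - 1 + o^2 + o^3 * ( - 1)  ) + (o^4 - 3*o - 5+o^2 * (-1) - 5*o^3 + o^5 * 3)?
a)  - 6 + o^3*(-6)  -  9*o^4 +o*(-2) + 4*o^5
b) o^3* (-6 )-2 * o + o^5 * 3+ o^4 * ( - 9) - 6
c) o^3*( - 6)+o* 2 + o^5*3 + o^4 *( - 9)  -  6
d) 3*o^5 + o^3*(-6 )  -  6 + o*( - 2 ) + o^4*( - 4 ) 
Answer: b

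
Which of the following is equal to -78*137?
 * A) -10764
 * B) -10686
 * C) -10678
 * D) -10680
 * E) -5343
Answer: B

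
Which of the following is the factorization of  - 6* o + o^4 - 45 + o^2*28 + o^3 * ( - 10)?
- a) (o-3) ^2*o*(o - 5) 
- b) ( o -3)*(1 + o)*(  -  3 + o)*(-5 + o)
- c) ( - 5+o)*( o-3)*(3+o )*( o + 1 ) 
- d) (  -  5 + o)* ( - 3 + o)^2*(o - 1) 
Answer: b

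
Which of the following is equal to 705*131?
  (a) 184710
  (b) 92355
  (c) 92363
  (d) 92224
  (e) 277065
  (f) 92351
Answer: b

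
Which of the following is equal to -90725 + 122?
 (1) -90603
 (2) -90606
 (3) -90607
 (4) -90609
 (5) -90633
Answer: 1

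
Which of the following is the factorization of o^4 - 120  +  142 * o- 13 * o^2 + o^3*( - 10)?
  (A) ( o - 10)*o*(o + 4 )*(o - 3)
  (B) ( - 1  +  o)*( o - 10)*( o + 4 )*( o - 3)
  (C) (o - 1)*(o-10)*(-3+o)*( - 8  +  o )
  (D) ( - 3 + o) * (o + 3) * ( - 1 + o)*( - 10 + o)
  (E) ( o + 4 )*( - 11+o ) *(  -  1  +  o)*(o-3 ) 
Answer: B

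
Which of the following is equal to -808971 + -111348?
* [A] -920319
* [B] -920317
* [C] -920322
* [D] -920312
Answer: A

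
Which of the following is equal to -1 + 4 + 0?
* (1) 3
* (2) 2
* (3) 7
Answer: 1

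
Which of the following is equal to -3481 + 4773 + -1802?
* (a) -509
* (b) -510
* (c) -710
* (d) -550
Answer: b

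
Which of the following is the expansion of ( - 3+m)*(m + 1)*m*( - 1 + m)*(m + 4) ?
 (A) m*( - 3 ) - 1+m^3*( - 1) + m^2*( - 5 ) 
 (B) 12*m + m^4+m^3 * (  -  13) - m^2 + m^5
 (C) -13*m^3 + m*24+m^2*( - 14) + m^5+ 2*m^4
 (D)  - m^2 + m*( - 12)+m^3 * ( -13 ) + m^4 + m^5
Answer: B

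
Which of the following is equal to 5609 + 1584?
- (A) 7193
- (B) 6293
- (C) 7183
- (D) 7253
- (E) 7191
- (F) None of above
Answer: A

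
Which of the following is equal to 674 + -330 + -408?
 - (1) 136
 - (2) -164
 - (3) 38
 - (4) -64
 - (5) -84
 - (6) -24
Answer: 4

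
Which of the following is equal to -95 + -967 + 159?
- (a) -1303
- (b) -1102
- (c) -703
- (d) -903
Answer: d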